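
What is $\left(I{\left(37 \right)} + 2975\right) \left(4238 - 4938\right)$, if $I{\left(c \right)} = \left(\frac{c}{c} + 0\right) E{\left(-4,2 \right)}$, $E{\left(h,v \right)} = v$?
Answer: $-2083900$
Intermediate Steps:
$I{\left(c \right)} = 2$ ($I{\left(c \right)} = \left(\frac{c}{c} + 0\right) 2 = \left(1 + 0\right) 2 = 1 \cdot 2 = 2$)
$\left(I{\left(37 \right)} + 2975\right) \left(4238 - 4938\right) = \left(2 + 2975\right) \left(4238 - 4938\right) = 2977 \left(-700\right) = -2083900$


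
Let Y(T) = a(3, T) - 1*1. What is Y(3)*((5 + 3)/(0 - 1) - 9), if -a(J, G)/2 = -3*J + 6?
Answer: -85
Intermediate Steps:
a(J, G) = -12 + 6*J (a(J, G) = -2*(-3*J + 6) = -2*(6 - 3*J) = -12 + 6*J)
Y(T) = 5 (Y(T) = (-12 + 6*3) - 1*1 = (-12 + 18) - 1 = 6 - 1 = 5)
Y(3)*((5 + 3)/(0 - 1) - 9) = 5*((5 + 3)/(0 - 1) - 9) = 5*(8/(-1) - 9) = 5*(8*(-1) - 9) = 5*(-8 - 9) = 5*(-17) = -85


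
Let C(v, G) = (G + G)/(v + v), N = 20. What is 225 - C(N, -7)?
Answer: 4507/20 ≈ 225.35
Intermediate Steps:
C(v, G) = G/v (C(v, G) = (2*G)/((2*v)) = (2*G)*(1/(2*v)) = G/v)
225 - C(N, -7) = 225 - (-7)/20 = 225 - 1*(-7/20) = 225 + 7/20 = 4507/20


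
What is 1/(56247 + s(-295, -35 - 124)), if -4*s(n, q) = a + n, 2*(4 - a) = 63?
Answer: 8/450621 ≈ 1.7753e-5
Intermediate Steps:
a = -55/2 (a = 4 - 1/2*63 = 4 - 63/2 = -55/2 ≈ -27.500)
s(n, q) = 55/8 - n/4 (s(n, q) = -(-55/2 + n)/4 = 55/8 - n/4)
1/(56247 + s(-295, -35 - 124)) = 1/(56247 + (55/8 - 1/4*(-295))) = 1/(56247 + (55/8 + 295/4)) = 1/(56247 + 645/8) = 1/(450621/8) = 8/450621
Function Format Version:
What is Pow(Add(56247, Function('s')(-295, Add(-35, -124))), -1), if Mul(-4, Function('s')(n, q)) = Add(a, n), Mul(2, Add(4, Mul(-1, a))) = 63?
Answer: Rational(8, 450621) ≈ 1.7753e-5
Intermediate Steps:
a = Rational(-55, 2) (a = Add(4, Mul(Rational(-1, 2), 63)) = Add(4, Rational(-63, 2)) = Rational(-55, 2) ≈ -27.500)
Function('s')(n, q) = Add(Rational(55, 8), Mul(Rational(-1, 4), n)) (Function('s')(n, q) = Mul(Rational(-1, 4), Add(Rational(-55, 2), n)) = Add(Rational(55, 8), Mul(Rational(-1, 4), n)))
Pow(Add(56247, Function('s')(-295, Add(-35, -124))), -1) = Pow(Add(56247, Add(Rational(55, 8), Mul(Rational(-1, 4), -295))), -1) = Pow(Add(56247, Add(Rational(55, 8), Rational(295, 4))), -1) = Pow(Add(56247, Rational(645, 8)), -1) = Pow(Rational(450621, 8), -1) = Rational(8, 450621)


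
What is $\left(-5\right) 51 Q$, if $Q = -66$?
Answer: $16830$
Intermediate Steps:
$\left(-5\right) 51 Q = \left(-5\right) 51 \left(-66\right) = \left(-255\right) \left(-66\right) = 16830$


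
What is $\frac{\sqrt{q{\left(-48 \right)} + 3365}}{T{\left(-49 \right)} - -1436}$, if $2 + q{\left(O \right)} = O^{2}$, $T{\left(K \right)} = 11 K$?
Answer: $\frac{\sqrt{5667}}{897} \approx 0.083924$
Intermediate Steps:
$q{\left(O \right)} = -2 + O^{2}$
$\frac{\sqrt{q{\left(-48 \right)} + 3365}}{T{\left(-49 \right)} - -1436} = \frac{\sqrt{\left(-2 + \left(-48\right)^{2}\right) + 3365}}{11 \left(-49\right) - -1436} = \frac{\sqrt{\left(-2 + 2304\right) + 3365}}{-539 + 1436} = \frac{\sqrt{2302 + 3365}}{897} = \sqrt{5667} \cdot \frac{1}{897} = \frac{\sqrt{5667}}{897}$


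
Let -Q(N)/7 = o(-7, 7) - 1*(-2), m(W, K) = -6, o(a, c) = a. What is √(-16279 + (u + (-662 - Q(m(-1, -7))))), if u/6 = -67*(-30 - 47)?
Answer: √13978 ≈ 118.23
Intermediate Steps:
u = 30954 (u = 6*(-67*(-30 - 47)) = 6*(-67*(-77)) = 6*5159 = 30954)
Q(N) = 35 (Q(N) = -7*(-7 - 1*(-2)) = -7*(-7 + 2) = -7*(-5) = 35)
√(-16279 + (u + (-662 - Q(m(-1, -7))))) = √(-16279 + (30954 + (-662 - 1*35))) = √(-16279 + (30954 + (-662 - 35))) = √(-16279 + (30954 - 697)) = √(-16279 + 30257) = √13978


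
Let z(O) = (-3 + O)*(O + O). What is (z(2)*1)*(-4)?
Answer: 16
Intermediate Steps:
z(O) = 2*O*(-3 + O) (z(O) = (-3 + O)*(2*O) = 2*O*(-3 + O))
(z(2)*1)*(-4) = ((2*2*(-3 + 2))*1)*(-4) = ((2*2*(-1))*1)*(-4) = -4*1*(-4) = -4*(-4) = 16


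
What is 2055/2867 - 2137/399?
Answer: -5306834/1143933 ≈ -4.6391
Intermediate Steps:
2055/2867 - 2137/399 = -5306834/1143933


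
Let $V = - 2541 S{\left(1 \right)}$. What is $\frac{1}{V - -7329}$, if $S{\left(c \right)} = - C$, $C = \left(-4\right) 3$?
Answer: $- \frac{1}{23163} \approx -4.3172 \cdot 10^{-5}$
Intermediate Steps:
$C = -12$
$S{\left(c \right)} = 12$ ($S{\left(c \right)} = \left(-1\right) \left(-12\right) = 12$)
$V = -30492$ ($V = \left(-2541\right) 12 = -30492$)
$\frac{1}{V - -7329} = \frac{1}{-30492 - -7329} = \frac{1}{-30492 + 7329} = \frac{1}{-23163} = - \frac{1}{23163}$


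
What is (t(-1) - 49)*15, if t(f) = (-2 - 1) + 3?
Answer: -735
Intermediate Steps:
t(f) = 0 (t(f) = -3 + 3 = 0)
(t(-1) - 49)*15 = (0 - 49)*15 = -49*15 = -735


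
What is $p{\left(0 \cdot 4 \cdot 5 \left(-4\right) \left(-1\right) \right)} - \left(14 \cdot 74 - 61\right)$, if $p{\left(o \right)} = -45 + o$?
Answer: $-1020$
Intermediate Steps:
$p{\left(0 \cdot 4 \cdot 5 \left(-4\right) \left(-1\right) \right)} - \left(14 \cdot 74 - 61\right) = \left(-45 + 0 \cdot 4 \cdot 5 \left(-4\right) \left(-1\right)\right) - \left(14 \cdot 74 - 61\right) = \left(-45 + 0 \cdot 5 \left(-4\right) \left(-1\right)\right) - \left(1036 - 61\right) = \left(-45 + 0 \left(-4\right) \left(-1\right)\right) - 975 = \left(-45 + 0 \left(-1\right)\right) - 975 = \left(-45 + 0\right) - 975 = -45 - 975 = -1020$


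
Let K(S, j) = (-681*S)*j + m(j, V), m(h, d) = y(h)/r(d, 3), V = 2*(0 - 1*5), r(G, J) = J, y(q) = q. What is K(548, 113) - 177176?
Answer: -127042147/3 ≈ -4.2347e+7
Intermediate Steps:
V = -10 (V = 2*(0 - 5) = 2*(-5) = -10)
m(h, d) = h/3
K(S, j) = j/3 - 681*S*j (K(S, j) = (-681*S)*j + j/3 = -681*S*j + j/3 = j/3 - 681*S*j)
K(548, 113) - 177176 = (⅓)*113*(1 - 2043*548) - 177176 = (⅓)*113*(1 - 1119564) - 177176 = (⅓)*113*(-1119563) - 177176 = -126510619/3 - 177176 = -127042147/3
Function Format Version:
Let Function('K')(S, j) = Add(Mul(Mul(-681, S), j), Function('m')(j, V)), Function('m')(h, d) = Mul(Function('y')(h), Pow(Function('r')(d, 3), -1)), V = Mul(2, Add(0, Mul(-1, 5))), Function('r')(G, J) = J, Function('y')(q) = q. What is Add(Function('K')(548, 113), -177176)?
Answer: Rational(-127042147, 3) ≈ -4.2347e+7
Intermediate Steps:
V = -10 (V = Mul(2, Add(0, -5)) = Mul(2, -5) = -10)
Function('m')(h, d) = Mul(Rational(1, 3), h) (Function('m')(h, d) = Mul(h, Pow(3, -1)) = Mul(h, Rational(1, 3)) = Mul(Rational(1, 3), h))
Function('K')(S, j) = Add(Mul(Rational(1, 3), j), Mul(-681, S, j)) (Function('K')(S, j) = Add(Mul(Mul(-681, S), j), Mul(Rational(1, 3), j)) = Add(Mul(-681, S, j), Mul(Rational(1, 3), j)) = Add(Mul(Rational(1, 3), j), Mul(-681, S, j)))
Add(Function('K')(548, 113), -177176) = Add(Mul(Rational(1, 3), 113, Add(1, Mul(-2043, 548))), -177176) = Add(Mul(Rational(1, 3), 113, Add(1, -1119564)), -177176) = Add(Mul(Rational(1, 3), 113, -1119563), -177176) = Add(Rational(-126510619, 3), -177176) = Rational(-127042147, 3)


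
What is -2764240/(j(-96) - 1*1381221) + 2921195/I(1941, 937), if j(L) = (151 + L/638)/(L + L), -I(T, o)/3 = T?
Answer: -246138685342874195/492608749842567 ≈ -499.66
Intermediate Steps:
I(T, o) = -3*T
j(L) = (151 + L/638)/(2*L) (j(L) = (151 + L*(1/638))/((2*L)) = (151 + L/638)*(1/(2*L)) = (151 + L/638)/(2*L))
-2764240/(j(-96) - 1*1381221) + 2921195/I(1941, 937) = -2764240/((1/1276)*(96338 - 96)/(-96) - 1*1381221) + 2921195/((-3*1941)) = -2764240/((1/1276)*(-1/96)*96242 - 1381221) + 2921195/(-5823) = -2764240/(-48121/61248 - 1381221) + 2921195*(-1/5823) = -2764240/(-84597071929/61248) - 2921195/5823 = -2764240*(-61248/84597071929) - 2921195/5823 = 169304171520/84597071929 - 2921195/5823 = -246138685342874195/492608749842567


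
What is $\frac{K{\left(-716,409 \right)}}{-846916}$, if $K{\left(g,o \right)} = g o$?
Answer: $\frac{73211}{211729} \approx 0.34578$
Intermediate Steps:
$\frac{K{\left(-716,409 \right)}}{-846916} = \frac{\left(-716\right) 409}{-846916} = \left(-292844\right) \left(- \frac{1}{846916}\right) = \frac{73211}{211729}$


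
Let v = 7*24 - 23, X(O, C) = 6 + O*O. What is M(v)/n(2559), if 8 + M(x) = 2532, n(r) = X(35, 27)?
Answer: 2524/1231 ≈ 2.0504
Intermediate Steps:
X(O, C) = 6 + O**2
v = 145 (v = 168 - 23 = 145)
n(r) = 1231 (n(r) = 6 + 35**2 = 6 + 1225 = 1231)
M(x) = 2524 (M(x) = -8 + 2532 = 2524)
M(v)/n(2559) = 2524/1231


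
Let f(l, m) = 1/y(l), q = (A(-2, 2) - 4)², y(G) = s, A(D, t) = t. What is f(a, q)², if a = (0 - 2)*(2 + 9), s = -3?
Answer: ⅑ ≈ 0.11111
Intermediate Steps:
a = -22 (a = -2*11 = -22)
y(G) = -3
q = 4 (q = (2 - 4)² = (-2)² = 4)
f(l, m) = -⅓ (f(l, m) = 1/(-3) = -⅓)
f(a, q)² = (-⅓)² = ⅑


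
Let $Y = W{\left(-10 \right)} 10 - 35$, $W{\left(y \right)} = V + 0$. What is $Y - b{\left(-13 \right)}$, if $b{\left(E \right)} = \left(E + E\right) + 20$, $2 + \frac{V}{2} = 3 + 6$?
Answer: $111$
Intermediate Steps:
$V = 14$ ($V = -4 + 2 \left(3 + 6\right) = -4 + 2 \cdot 9 = -4 + 18 = 14$)
$b{\left(E \right)} = 20 + 2 E$ ($b{\left(E \right)} = 2 E + 20 = 20 + 2 E$)
$W{\left(y \right)} = 14$ ($W{\left(y \right)} = 14 + 0 = 14$)
$Y = 105$ ($Y = 14 \cdot 10 - 35 = 140 - 35 = 105$)
$Y - b{\left(-13 \right)} = 105 - \left(20 + 2 \left(-13\right)\right) = 105 - \left(20 - 26\right) = 105 - -6 = 105 + 6 = 111$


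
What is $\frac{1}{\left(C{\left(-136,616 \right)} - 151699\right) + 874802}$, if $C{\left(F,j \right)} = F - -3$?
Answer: $\frac{1}{722970} \approx 1.3832 \cdot 10^{-6}$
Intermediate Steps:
$C{\left(F,j \right)} = 3 + F$ ($C{\left(F,j \right)} = F + 3 = 3 + F$)
$\frac{1}{\left(C{\left(-136,616 \right)} - 151699\right) + 874802} = \frac{1}{\left(\left(3 - 136\right) - 151699\right) + 874802} = \frac{1}{\left(-133 - 151699\right) + 874802} = \frac{1}{-151832 + 874802} = \frac{1}{722970}$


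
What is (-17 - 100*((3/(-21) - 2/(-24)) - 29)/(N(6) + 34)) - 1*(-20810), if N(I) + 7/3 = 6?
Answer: 16508288/791 ≈ 20870.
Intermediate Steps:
N(I) = 11/3 (N(I) = -7/3 + 6 = 11/3)
(-17 - 100*((3/(-21) - 2/(-24)) - 29)/(N(6) + 34)) - 1*(-20810) = (-17 - 100*((3/(-21) - 2/(-24)) - 29)/(11/3 + 34)) - 1*(-20810) = (-17 - 100*((3*(-1/21) - 2*(-1/24)) - 29)/113/3) + 20810 = (-17 - 100*((-⅐ + 1/12) - 29)*3/113) + 20810 = (-17 - 100*(-5/84 - 29)*3/113) + 20810 = (-17 - (-61025)*3/(21*113)) + 20810 = (-17 - 100*(-2441/3164)) + 20810 = (-17 + 61025/791) + 20810 = 47578/791 + 20810 = 16508288/791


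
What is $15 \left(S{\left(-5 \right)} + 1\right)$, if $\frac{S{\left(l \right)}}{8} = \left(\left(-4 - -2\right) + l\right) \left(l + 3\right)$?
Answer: $1695$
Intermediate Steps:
$S{\left(l \right)} = 8 \left(-2 + l\right) \left(3 + l\right)$ ($S{\left(l \right)} = 8 \left(\left(-4 - -2\right) + l\right) \left(l + 3\right) = 8 \left(\left(-4 + 2\right) + l\right) \left(3 + l\right) = 8 \left(-2 + l\right) \left(3 + l\right)$)
$15 \left(S{\left(-5 \right)} + 1\right) = 15 \left(\left(-48 + 8 \left(-5\right) + 8 \left(-5\right)^{2}\right) + 1\right) = 15 \left(\left(-48 - 40 + 8 \cdot 25\right) + 1\right) = 15 \left(\left(-48 - 40 + 200\right) + 1\right) = 15 \left(112 + 1\right) = 15 \cdot 113 = 1695$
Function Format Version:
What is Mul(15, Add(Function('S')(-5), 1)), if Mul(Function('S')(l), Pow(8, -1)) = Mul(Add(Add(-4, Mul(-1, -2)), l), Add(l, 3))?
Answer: 1695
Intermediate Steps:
Function('S')(l) = Mul(8, Add(-2, l), Add(3, l)) (Function('S')(l) = Mul(8, Mul(Add(Add(-4, Mul(-1, -2)), l), Add(l, 3))) = Mul(8, Mul(Add(Add(-4, 2), l), Add(3, l))) = Mul(8, Mul(Add(-2, l), Add(3, l))) = Mul(8, Add(-2, l), Add(3, l)))
Mul(15, Add(Function('S')(-5), 1)) = Mul(15, Add(Add(-48, Mul(8, -5), Mul(8, Pow(-5, 2))), 1)) = Mul(15, Add(Add(-48, -40, Mul(8, 25)), 1)) = Mul(15, Add(Add(-48, -40, 200), 1)) = Mul(15, Add(112, 1)) = Mul(15, 113) = 1695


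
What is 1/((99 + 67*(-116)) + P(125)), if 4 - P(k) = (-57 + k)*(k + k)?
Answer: -1/24669 ≈ -4.0537e-5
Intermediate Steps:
P(k) = 4 - 2*k*(-57 + k) (P(k) = 4 - (-57 + k)*(k + k) = 4 - (-57 + k)*2*k = 4 - 2*k*(-57 + k))
1/((99 + 67*(-116)) + P(125)) = 1/((99 + 67*(-116)) + (4 - 2*125² + 114*125)) = 1/((99 - 7772) + (4 - 2*15625 + 14250)) = 1/(-7673 + (4 - 31250 + 14250)) = 1/(-7673 - 16996) = 1/(-24669) = -1/24669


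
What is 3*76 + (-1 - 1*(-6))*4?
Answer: 248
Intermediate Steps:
3*76 + (-1 - 1*(-6))*4 = 228 + (-1 + 6)*4 = 228 + 5*4 = 228 + 20 = 248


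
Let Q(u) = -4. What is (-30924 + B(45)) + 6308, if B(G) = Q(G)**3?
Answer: -24680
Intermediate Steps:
B(G) = -64 (B(G) = (-4)**3 = -64)
(-30924 + B(45)) + 6308 = (-30924 - 64) + 6308 = -30988 + 6308 = -24680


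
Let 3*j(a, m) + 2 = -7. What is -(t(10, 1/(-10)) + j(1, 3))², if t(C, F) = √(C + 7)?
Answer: -26 + 6*√17 ≈ -1.2614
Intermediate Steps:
j(a, m) = -3 (j(a, m) = -⅔ + (⅓)*(-7) = -⅔ - 7/3 = -3)
t(C, F) = √(7 + C)
-(t(10, 1/(-10)) + j(1, 3))² = -(√(7 + 10) - 3)² = -(√17 - 3)² = -(-3 + √17)²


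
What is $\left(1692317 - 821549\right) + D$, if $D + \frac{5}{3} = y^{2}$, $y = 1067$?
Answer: $\frac{6027766}{3} \approx 2.0093 \cdot 10^{6}$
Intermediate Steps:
$D = \frac{3415462}{3}$ ($D = - \frac{5}{3} + 1067^{2} = - \frac{5}{3} + 1138489 = \frac{3415462}{3} \approx 1.1385 \cdot 10^{6}$)
$\left(1692317 - 821549\right) + D = \left(1692317 - 821549\right) + \frac{3415462}{3} = 870768 + \frac{3415462}{3} = \frac{6027766}{3}$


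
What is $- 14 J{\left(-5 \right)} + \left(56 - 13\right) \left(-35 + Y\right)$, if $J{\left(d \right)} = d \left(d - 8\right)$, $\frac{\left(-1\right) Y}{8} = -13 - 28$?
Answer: $11689$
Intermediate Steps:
$Y = 328$ ($Y = - 8 \left(-13 - 28\right) = \left(-8\right) \left(-41\right) = 328$)
$J{\left(d \right)} = d \left(-8 + d\right)$
$- 14 J{\left(-5 \right)} + \left(56 - 13\right) \left(-35 + Y\right) = - 14 \left(- 5 \left(-8 - 5\right)\right) + \left(56 - 13\right) \left(-35 + 328\right) = - 14 \left(\left(-5\right) \left(-13\right)\right) + 43 \cdot 293 = \left(-14\right) 65 + 12599 = -910 + 12599 = 11689$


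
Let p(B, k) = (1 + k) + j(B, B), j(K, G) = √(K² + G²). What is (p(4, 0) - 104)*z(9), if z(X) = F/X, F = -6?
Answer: 206/3 - 8*√2/3 ≈ 64.895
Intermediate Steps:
j(K, G) = √(G² + K²)
p(B, k) = 1 + k + √2*√(B²) (p(B, k) = (1 + k) + √(B² + B²) = (1 + k) + √(2*B²) = (1 + k) + √2*√(B²) = 1 + k + √2*√(B²))
z(X) = -6/X
(p(4, 0) - 104)*z(9) = ((1 + 0 + √2*√(4²)) - 104)*(-6/9) = ((1 + 0 + √2*√16) - 104)*(-6*⅑) = ((1 + 0 + √2*4) - 104)*(-⅔) = ((1 + 0 + 4*√2) - 104)*(-⅔) = ((1 + 4*√2) - 104)*(-⅔) = (-103 + 4*√2)*(-⅔) = 206/3 - 8*√2/3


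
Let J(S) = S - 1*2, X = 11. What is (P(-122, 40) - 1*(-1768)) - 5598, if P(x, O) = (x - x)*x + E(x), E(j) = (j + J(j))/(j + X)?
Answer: -141628/37 ≈ -3827.8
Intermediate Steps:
J(S) = -2 + S (J(S) = S - 2 = -2 + S)
E(j) = (-2 + 2*j)/(11 + j) (E(j) = (j + (-2 + j))/(j + 11) = (-2 + 2*j)/(11 + j))
P(x, O) = 2*(-1 + x)/(11 + x) (P(x, O) = (x - x)*x + 2*(-1 + x)/(11 + x) = 0*x + 2*(-1 + x)/(11 + x) = 0 + 2*(-1 + x)/(11 + x) = 2*(-1 + x)/(11 + x))
(P(-122, 40) - 1*(-1768)) - 5598 = (2*(-1 - 122)/(11 - 122) - 1*(-1768)) - 5598 = (2*(-123)/(-111) + 1768) - 5598 = (2*(-1/111)*(-123) + 1768) - 5598 = (82/37 + 1768) - 5598 = 65498/37 - 5598 = -141628/37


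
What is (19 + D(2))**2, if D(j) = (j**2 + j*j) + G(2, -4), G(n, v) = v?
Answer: 529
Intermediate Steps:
D(j) = -4 + 2*j**2 (D(j) = (j**2 + j*j) - 4 = (j**2 + j**2) - 4 = 2*j**2 - 4 = -4 + 2*j**2)
(19 + D(2))**2 = (19 + (-4 + 2*2**2))**2 = (19 + (-4 + 2*4))**2 = (19 + (-4 + 8))**2 = (19 + 4)**2 = 23**2 = 529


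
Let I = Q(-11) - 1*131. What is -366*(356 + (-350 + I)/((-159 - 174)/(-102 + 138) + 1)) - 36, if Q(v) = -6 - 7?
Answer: -1674724/11 ≈ -1.5225e+5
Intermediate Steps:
Q(v) = -13
I = -144 (I = -13 - 1*131 = -13 - 131 = -144)
-366*(356 + (-350 + I)/((-159 - 174)/(-102 + 138) + 1)) - 36 = -366*(356 + (-350 - 144)/((-159 - 174)/(-102 + 138) + 1)) - 36 = -366*(356 - 494/(-333/36 + 1)) - 36 = -366*(356 - 494/(-333*1/36 + 1)) - 36 = -366*(356 - 494/(-37/4 + 1)) - 36 = -366*(356 - 494/(-33/4)) - 36 = -366*(356 - 494*(-4/33)) - 36 = -366*(356 + 1976/33) - 36 = -366*13724/33 - 36 = -1674328/11 - 36 = -1674724/11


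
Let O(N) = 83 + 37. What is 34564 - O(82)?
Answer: 34444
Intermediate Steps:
O(N) = 120
34564 - O(82) = 34564 - 1*120 = 34564 - 120 = 34444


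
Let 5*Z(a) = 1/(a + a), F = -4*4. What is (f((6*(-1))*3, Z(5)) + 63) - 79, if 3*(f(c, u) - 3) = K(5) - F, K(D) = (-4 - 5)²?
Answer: 58/3 ≈ 19.333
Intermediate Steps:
F = -16
Z(a) = 1/(10*a) (Z(a) = 1/(5*(a + a)) = 1/(5*((2*a))) = (1/(2*a))/5 = 1/(10*a))
K(D) = 81 (K(D) = (-9)² = 81)
f(c, u) = 106/3 (f(c, u) = 3 + (81 - 1*(-16))/3 = 3 + (81 + 16)/3 = 3 + (⅓)*97 = 3 + 97/3 = 106/3)
(f((6*(-1))*3, Z(5)) + 63) - 79 = (106/3 + 63) - 79 = 295/3 - 79 = 58/3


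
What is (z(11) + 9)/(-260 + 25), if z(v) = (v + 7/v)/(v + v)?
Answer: -1153/28435 ≈ -0.040549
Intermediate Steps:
z(v) = (v + 7/v)/(2*v) (z(v) = (v + 7/v)/((2*v)) = (v + 7/v)*(1/(2*v)) = (v + 7/v)/(2*v))
(z(11) + 9)/(-260 + 25) = ((½)*(7 + 11²)/11² + 9)/(-260 + 25) = ((½)*(1/121)*(7 + 121) + 9)/(-235) = ((½)*(1/121)*128 + 9)*(-1/235) = (64/121 + 9)*(-1/235) = (1153/121)*(-1/235) = -1153/28435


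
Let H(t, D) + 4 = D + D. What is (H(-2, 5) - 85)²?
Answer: 6241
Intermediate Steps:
H(t, D) = -4 + 2*D (H(t, D) = -4 + (D + D) = -4 + 2*D)
(H(-2, 5) - 85)² = ((-4 + 2*5) - 85)² = ((-4 + 10) - 85)² = (6 - 85)² = (-79)² = 6241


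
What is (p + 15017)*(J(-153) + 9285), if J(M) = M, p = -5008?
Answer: 91402188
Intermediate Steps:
(p + 15017)*(J(-153) + 9285) = (-5008 + 15017)*(-153 + 9285) = 10009*9132 = 91402188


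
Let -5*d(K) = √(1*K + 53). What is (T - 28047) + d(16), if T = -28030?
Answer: -56077 - √69/5 ≈ -56079.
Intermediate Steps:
d(K) = -√(53 + K)/5 (d(K) = -√(1*K + 53)/5 = -√(K + 53)/5 = -√(53 + K)/5)
(T - 28047) + d(16) = (-28030 - 28047) - √(53 + 16)/5 = -56077 - √69/5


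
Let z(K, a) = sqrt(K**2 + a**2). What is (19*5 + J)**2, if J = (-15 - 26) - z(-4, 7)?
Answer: (54 - sqrt(65))**2 ≈ 2110.3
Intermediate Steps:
J = -41 - sqrt(65) (J = (-15 - 26) - sqrt((-4)**2 + 7**2) = -41 - sqrt(16 + 49) = -41 - sqrt(65) ≈ -49.062)
(19*5 + J)**2 = (19*5 + (-41 - sqrt(65)))**2 = (95 + (-41 - sqrt(65)))**2 = (54 - sqrt(65))**2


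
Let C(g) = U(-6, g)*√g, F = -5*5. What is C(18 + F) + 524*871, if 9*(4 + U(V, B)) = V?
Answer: 456404 - 14*I*√7/3 ≈ 4.564e+5 - 12.347*I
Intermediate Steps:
F = -25
U(V, B) = -4 + V/9
C(g) = -14*√g/3 (C(g) = (-4 + (⅑)*(-6))*√g = (-4 - ⅔)*√g = -14*√g/3)
C(18 + F) + 524*871 = -14*√(18 - 25)/3 + 524*871 = -14*I*√7/3 + 456404 = 456404 - 14*I*√7/3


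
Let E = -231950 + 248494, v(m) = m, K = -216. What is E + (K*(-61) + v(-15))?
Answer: 29705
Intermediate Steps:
E = 16544
E + (K*(-61) + v(-15)) = 16544 + (-216*(-61) - 15) = 16544 + (13176 - 15) = 16544 + 13161 = 29705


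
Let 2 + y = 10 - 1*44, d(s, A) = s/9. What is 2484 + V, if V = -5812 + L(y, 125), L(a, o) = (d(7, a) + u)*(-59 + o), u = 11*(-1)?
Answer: -12008/3 ≈ -4002.7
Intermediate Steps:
d(s, A) = s/9 (d(s, A) = s*(1/9) = s/9)
u = -11
y = -36 (y = -2 + (10 - 1*44) = -2 + (10 - 44) = -2 - 34 = -36)
L(a, o) = 5428/9 - 92*o/9 (L(a, o) = ((1/9)*7 - 11)*(-59 + o) = (7/9 - 11)*(-59 + o) = -92*(-59 + o)/9 = 5428/9 - 92*o/9)
V = -19460/3 (V = -5812 + (5428/9 - 92/9*125) = -5812 + (5428/9 - 11500/9) = -5812 - 2024/3 = -19460/3 ≈ -6486.7)
2484 + V = 2484 - 19460/3 = -12008/3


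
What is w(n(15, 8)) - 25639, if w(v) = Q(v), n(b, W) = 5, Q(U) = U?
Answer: -25634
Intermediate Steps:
w(v) = v
w(n(15, 8)) - 25639 = 5 - 25639 = -25634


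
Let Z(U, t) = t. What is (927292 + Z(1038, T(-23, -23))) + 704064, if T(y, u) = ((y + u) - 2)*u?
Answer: 1632460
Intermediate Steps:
T(y, u) = u*(-2 + u + y) (T(y, u) = ((u + y) - 2)*u = (-2 + u + y)*u = u*(-2 + u + y))
(927292 + Z(1038, T(-23, -23))) + 704064 = (927292 - 23*(-2 - 23 - 23)) + 704064 = (927292 - 23*(-48)) + 704064 = (927292 + 1104) + 704064 = 928396 + 704064 = 1632460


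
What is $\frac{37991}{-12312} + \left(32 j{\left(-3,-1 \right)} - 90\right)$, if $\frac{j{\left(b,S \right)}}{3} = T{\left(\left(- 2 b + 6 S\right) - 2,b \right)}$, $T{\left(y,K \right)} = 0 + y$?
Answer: $- \frac{3509975}{12312} \approx -285.09$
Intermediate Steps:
$T{\left(y,K \right)} = y$
$j{\left(b,S \right)} = -6 - 6 b + 18 S$ ($j{\left(b,S \right)} = 3 \left(\left(- 2 b + 6 S\right) - 2\right) = 3 \left(-2 - 2 b + 6 S\right) = -6 - 6 b + 18 S$)
$\frac{37991}{-12312} + \left(32 j{\left(-3,-1 \right)} - 90\right) = \frac{37991}{-12312} + \left(32 \left(-6 - -18 + 18 \left(-1\right)\right) - 90\right) = 37991 \left(- \frac{1}{12312}\right) + \left(32 \left(-6 + 18 - 18\right) - 90\right) = - \frac{37991}{12312} + \left(32 \left(-6\right) - 90\right) = - \frac{37991}{12312} - 282 = - \frac{3509975}{12312}$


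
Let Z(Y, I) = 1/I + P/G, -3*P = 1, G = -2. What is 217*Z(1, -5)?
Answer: -217/30 ≈ -7.2333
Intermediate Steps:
P = -⅓ (P = -⅓*1 = -⅓ ≈ -0.33333)
Z(Y, I) = ⅙ + 1/I (Z(Y, I) = 1/I - ⅓/(-2) = 1/I - ⅓*(-½) = 1/I + ⅙ = ⅙ + 1/I)
217*Z(1, -5) = 217*((⅙)*(6 - 5)/(-5)) = 217*((⅙)*(-⅕)*1) = 217*(-1/30) = -217/30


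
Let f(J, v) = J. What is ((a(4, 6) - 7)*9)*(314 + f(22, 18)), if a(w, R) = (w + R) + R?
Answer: 27216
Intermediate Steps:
a(w, R) = w + 2*R (a(w, R) = (R + w) + R = w + 2*R)
((a(4, 6) - 7)*9)*(314 + f(22, 18)) = (((4 + 2*6) - 7)*9)*(314 + 22) = (((4 + 12) - 7)*9)*336 = ((16 - 7)*9)*336 = (9*9)*336 = 81*336 = 27216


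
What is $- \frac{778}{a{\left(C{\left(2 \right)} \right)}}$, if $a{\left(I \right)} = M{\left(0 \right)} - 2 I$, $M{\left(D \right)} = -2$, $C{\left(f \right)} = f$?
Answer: $\frac{389}{3} \approx 129.67$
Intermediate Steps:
$a{\left(I \right)} = -2 - 2 I$
$- \frac{778}{a{\left(C{\left(2 \right)} \right)}} = - \frac{778}{-2 - 4} = - \frac{778}{-6} = \left(-778\right) \left(- \frac{1}{6}\right) = \frac{389}{3}$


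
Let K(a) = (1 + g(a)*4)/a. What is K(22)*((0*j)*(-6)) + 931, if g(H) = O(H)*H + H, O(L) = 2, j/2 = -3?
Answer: 931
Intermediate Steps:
j = -6 (j = 2*(-3) = -6)
g(H) = 3*H (g(H) = 2*H + H = 3*H)
K(a) = (1 + 12*a)/a (K(a) = (1 + (3*a)*4)/a = (1 + 12*a)/a)
K(22)*((0*j)*(-6)) + 931 = (12 + 1/22)*((0*(-6))*(-6)) + 931 = (12 + 1/22)*(0*(-6)) + 931 = (265/22)*0 + 931 = 0 + 931 = 931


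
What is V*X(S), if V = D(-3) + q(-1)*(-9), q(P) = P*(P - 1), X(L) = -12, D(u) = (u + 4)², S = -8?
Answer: 204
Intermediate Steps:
D(u) = (4 + u)²
q(P) = P*(-1 + P)
V = -17 (V = (4 - 3)² - (-1 - 1)*(-9) = 1² - 1*(-2)*(-9) = 1 + 2*(-9) = 1 - 18 = -17)
V*X(S) = -17*(-12) = 204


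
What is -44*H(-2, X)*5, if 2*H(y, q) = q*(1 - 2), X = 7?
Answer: 770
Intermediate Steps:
H(y, q) = -q/2 (H(y, q) = (q*(1 - 2))/2 = (q*(-1))/2 = (-q)/2 = -q/2)
-44*H(-2, X)*5 = -(-22)*7*5 = -44*(-7/2)*5 = 154*5 = 770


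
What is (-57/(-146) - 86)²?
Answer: 156225001/21316 ≈ 7329.0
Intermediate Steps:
(-57/(-146) - 86)² = (-57*(-1/146) - 86)² = (57/146 - 86)² = (-12499/146)² = 156225001/21316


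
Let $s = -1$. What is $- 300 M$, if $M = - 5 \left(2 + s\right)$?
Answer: $1500$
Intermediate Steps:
$M = -5$ ($M = - 5 \left(2 - 1\right) = \left(-5\right) 1 = -5$)
$- 300 M = \left(-300\right) \left(-5\right) = 1500$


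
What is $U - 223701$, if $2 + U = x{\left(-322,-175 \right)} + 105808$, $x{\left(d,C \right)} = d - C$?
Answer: $-118042$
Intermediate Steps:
$U = 105659$ ($U = -2 + \left(\left(-322 - -175\right) + 105808\right) = -2 + \left(\left(-322 + 175\right) + 105808\right) = -2 + \left(-147 + 105808\right) = -2 + 105661 = 105659$)
$U - 223701 = 105659 - 223701 = -118042$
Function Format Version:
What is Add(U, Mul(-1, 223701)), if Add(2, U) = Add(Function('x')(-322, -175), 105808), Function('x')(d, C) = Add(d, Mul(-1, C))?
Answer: -118042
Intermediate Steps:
U = 105659 (U = Add(-2, Add(Add(-322, Mul(-1, -175)), 105808)) = Add(-2, Add(Add(-322, 175), 105808)) = Add(-2, Add(-147, 105808)) = Add(-2, 105661) = 105659)
Add(U, Mul(-1, 223701)) = Add(105659, Mul(-1, 223701)) = Add(105659, -223701) = -118042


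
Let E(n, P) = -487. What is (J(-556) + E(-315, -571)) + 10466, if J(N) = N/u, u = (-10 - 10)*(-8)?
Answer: 399021/40 ≈ 9975.5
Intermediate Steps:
u = 160 (u = -20*(-8) = 160)
J(N) = N/160
(J(-556) + E(-315, -571)) + 10466 = ((1/160)*(-556) - 487) + 10466 = (-139/40 - 487) + 10466 = -19619/40 + 10466 = 399021/40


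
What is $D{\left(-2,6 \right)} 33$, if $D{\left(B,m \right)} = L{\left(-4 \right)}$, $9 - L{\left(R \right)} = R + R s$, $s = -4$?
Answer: $-99$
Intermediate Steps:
$L{\left(R \right)} = 9 + 3 R$ ($L{\left(R \right)} = 9 - \left(R + R \left(-4\right)\right) = 9 - \left(R - 4 R\right) = 9 - - 3 R = 9 + 3 R$)
$D{\left(B,m \right)} = -3$ ($D{\left(B,m \right)} = 9 + 3 \left(-4\right) = 9 - 12 = -3$)
$D{\left(-2,6 \right)} 33 = \left(-3\right) 33 = -99$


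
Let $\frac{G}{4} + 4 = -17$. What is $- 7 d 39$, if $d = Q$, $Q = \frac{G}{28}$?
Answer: $819$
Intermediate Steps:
$G = -84$ ($G = -16 + 4 \left(-17\right) = -16 - 68 = -84$)
$Q = -3$ ($Q = - \frac{84}{28} = \left(-84\right) \frac{1}{28} = -3$)
$d = -3$
$- 7 d 39 = \left(-7\right) \left(-3\right) 39 = 21 \cdot 39 = 819$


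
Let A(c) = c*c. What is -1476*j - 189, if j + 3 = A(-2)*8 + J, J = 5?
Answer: -50373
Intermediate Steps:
A(c) = c²
j = 34 (j = -3 + ((-2)²*8 + 5) = -3 + (4*8 + 5) = -3 + (32 + 5) = -3 + 37 = 34)
-1476*j - 189 = -1476*34 - 189 = -50184 - 189 = -50373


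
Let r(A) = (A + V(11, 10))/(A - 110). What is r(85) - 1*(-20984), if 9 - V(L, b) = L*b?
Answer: 524616/25 ≈ 20985.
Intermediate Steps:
V(L, b) = 9 - L*b
r(A) = (-101 + A)/(-110 + A) (r(A) = (A + (9 - 1*11*10))/(A - 110) = (A + (9 - 110))/(-110 + A) = (A - 101)/(-110 + A) = (-101 + A)/(-110 + A))
r(85) - 1*(-20984) = (-101 + 85)/(-110 + 85) - 1*(-20984) = -16/(-25) + 20984 = -1/25*(-16) + 20984 = 16/25 + 20984 = 524616/25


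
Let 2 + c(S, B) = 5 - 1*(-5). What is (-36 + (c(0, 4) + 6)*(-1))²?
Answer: 2500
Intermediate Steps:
c(S, B) = 8 (c(S, B) = -2 + (5 - 1*(-5)) = -2 + (5 + 5) = -2 + 10 = 8)
(-36 + (c(0, 4) + 6)*(-1))² = (-36 + (8 + 6)*(-1))² = (-36 + 14*(-1))² = (-36 - 14)² = (-50)² = 2500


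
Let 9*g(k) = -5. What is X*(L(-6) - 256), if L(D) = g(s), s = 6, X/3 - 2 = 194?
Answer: -452564/3 ≈ -1.5085e+5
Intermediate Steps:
X = 588 (X = 6 + 3*194 = 6 + 582 = 588)
g(k) = -5/9 (g(k) = (1/9)*(-5) = -5/9)
L(D) = -5/9
X*(L(-6) - 256) = 588*(-5/9 - 256) = 588*(-2309/9) = -452564/3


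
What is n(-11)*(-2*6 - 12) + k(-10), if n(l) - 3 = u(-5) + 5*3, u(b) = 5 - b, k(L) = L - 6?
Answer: -688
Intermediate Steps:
k(L) = -6 + L
n(l) = 28 (n(l) = 3 + ((5 - 1*(-5)) + 5*3) = 3 + ((5 + 5) + 15) = 3 + (10 + 15) = 3 + 25 = 28)
n(-11)*(-2*6 - 12) + k(-10) = 28*(-2*6 - 12) + (-6 - 10) = 28*(-12 - 12) - 16 = 28*(-24) - 16 = -672 - 16 = -688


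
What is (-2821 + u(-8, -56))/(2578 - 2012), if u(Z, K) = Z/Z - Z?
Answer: -1406/283 ≈ -4.9682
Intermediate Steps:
u(Z, K) = 1 - Z
(-2821 + u(-8, -56))/(2578 - 2012) = (-2821 + (1 - 1*(-8)))/(2578 - 2012) = (-2821 + (1 + 8))/566 = (-2821 + 9)*(1/566) = -2812*1/566 = -1406/283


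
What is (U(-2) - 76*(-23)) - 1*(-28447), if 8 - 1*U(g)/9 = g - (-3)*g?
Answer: 30339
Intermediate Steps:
U(g) = 72 - 36*g (U(g) = 72 - 9*(g - (-3)*g) = 72 - 9*(g + 3*g) = 72 - 36*g)
(U(-2) - 76*(-23)) - 1*(-28447) = ((72 - 36*(-2)) - 76*(-23)) - 1*(-28447) = ((72 + 72) + 1748) + 28447 = (144 + 1748) + 28447 = 1892 + 28447 = 30339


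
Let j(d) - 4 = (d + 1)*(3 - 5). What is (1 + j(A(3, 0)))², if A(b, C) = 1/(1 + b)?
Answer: 25/4 ≈ 6.2500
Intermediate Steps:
j(d) = 2 - 2*d (j(d) = 4 + (d + 1)*(3 - 5) = 4 + (1 + d)*(-2) = 4 + (-2 - 2*d) = 2 - 2*d)
(1 + j(A(3, 0)))² = (1 + (2 - 2/(1 + 3)))² = (1 + (2 - 2/4))² = (1 + (2 - 2*¼))² = (1 + (2 - ½))² = (1 + 3/2)² = (5/2)² = 25/4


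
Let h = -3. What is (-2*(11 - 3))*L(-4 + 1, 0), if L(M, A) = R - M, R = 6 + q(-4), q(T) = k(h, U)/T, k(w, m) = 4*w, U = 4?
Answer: -192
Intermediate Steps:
q(T) = -12/T (q(T) = (4*(-3))/T = -12/T)
R = 9 (R = 6 - 12/(-4) = 6 - 12*(-1/4) = 6 + 3 = 9)
L(M, A) = 9 - M
(-2*(11 - 3))*L(-4 + 1, 0) = (-2*(11 - 3))*(9 - (-4 + 1)) = (-2*8)*(9 - 1*(-3)) = -16*(9 + 3) = -16*12 = -192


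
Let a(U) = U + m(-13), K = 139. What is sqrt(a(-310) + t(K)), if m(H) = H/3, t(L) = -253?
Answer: I*sqrt(5106)/3 ≈ 23.819*I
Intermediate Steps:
m(H) = H/3 (m(H) = H*(1/3) = H/3)
a(U) = -13/3 + U (a(U) = U + (1/3)*(-13) = U - 13/3 = -13/3 + U)
sqrt(a(-310) + t(K)) = sqrt((-13/3 - 310) - 253) = sqrt(-943/3 - 253) = sqrt(-1702/3) = I*sqrt(5106)/3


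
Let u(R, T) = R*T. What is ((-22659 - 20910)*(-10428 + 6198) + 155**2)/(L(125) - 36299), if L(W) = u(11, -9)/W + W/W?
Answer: -23040111875/4537349 ≈ -5077.9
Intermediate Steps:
L(W) = 1 - 99/W (L(W) = (11*(-9))/W + W/W = -99/W + 1 = 1 - 99/W)
((-22659 - 20910)*(-10428 + 6198) + 155**2)/(L(125) - 36299) = ((-22659 - 20910)*(-10428 + 6198) + 155**2)/((-99 + 125)/125 - 36299) = (-43569*(-4230) + 24025)/((1/125)*26 - 36299) = (184296870 + 24025)/(26/125 - 36299) = 184320895/(-4537349/125) = 184320895*(-125/4537349) = -23040111875/4537349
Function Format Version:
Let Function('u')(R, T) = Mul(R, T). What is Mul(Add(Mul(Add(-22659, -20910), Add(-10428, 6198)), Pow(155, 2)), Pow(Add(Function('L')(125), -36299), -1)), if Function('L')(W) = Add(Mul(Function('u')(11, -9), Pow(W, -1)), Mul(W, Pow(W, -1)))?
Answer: Rational(-23040111875, 4537349) ≈ -5077.9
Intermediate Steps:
Function('L')(W) = Add(1, Mul(-99, Pow(W, -1))) (Function('L')(W) = Add(Mul(Mul(11, -9), Pow(W, -1)), Mul(W, Pow(W, -1))) = Add(Mul(-99, Pow(W, -1)), 1) = Add(1, Mul(-99, Pow(W, -1))))
Mul(Add(Mul(Add(-22659, -20910), Add(-10428, 6198)), Pow(155, 2)), Pow(Add(Function('L')(125), -36299), -1)) = Mul(Add(Mul(Add(-22659, -20910), Add(-10428, 6198)), Pow(155, 2)), Pow(Add(Mul(Pow(125, -1), Add(-99, 125)), -36299), -1)) = Mul(Add(Mul(-43569, -4230), 24025), Pow(Add(Mul(Rational(1, 125), 26), -36299), -1)) = Mul(Add(184296870, 24025), Pow(Add(Rational(26, 125), -36299), -1)) = Mul(184320895, Pow(Rational(-4537349, 125), -1)) = Mul(184320895, Rational(-125, 4537349)) = Rational(-23040111875, 4537349)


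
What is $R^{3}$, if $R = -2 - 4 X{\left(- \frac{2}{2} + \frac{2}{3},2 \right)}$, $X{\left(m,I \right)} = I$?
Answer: $-1000$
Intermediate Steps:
$R = -10$ ($R = -2 - 8 = -10$)
$R^{3} = \left(-10\right)^{3} = -1000$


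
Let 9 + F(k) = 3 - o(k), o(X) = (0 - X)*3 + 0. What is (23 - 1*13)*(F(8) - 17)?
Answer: 10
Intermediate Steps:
o(X) = -3*X (o(X) = -X*3 + 0 = -3*X + 0 = -3*X)
F(k) = -6 + 3*k (F(k) = -9 + (3 - (-3)*k) = -9 + (3 + 3*k) = -6 + 3*k)
(23 - 1*13)*(F(8) - 17) = (23 - 1*13)*((-6 + 3*8) - 17) = (23 - 13)*((-6 + 24) - 17) = 10*(18 - 17) = 10*1 = 10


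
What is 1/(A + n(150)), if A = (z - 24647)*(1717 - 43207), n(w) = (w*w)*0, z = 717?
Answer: 1/992855700 ≈ 1.0072e-9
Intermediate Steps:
n(w) = 0 (n(w) = w²*0 = 0)
A = 992855700 (A = (717 - 24647)*(1717 - 43207) = -23930*(-41490) = 992855700)
1/(A + n(150)) = 1/(992855700 + 0) = 1/992855700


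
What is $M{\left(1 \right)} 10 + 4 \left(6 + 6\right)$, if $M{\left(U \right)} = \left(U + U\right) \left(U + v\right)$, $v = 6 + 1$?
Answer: $208$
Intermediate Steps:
$v = 7$
$M{\left(U \right)} = 2 U \left(7 + U\right)$ ($M{\left(U \right)} = \left(U + U\right) \left(U + 7\right) = 2 U \left(7 + U\right)$)
$M{\left(1 \right)} 10 + 4 \left(6 + 6\right) = 2 \cdot 1 \left(7 + 1\right) 10 + 4 \left(6 + 6\right) = 2 \cdot 1 \cdot 8 \cdot 10 + 4 \cdot 12 = 16 \cdot 10 + 48 = 160 + 48 = 208$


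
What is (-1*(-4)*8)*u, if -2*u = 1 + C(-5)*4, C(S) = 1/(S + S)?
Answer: -48/5 ≈ -9.6000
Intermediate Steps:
C(S) = 1/(2*S)
u = -3/10 (u = -(1 + ((½)/(-5))*4)/2 = -(1 + ((½)*(-⅕))*4)/2 = -(1 - ⅒*4)/2 = -(1 - ⅖)/2 = -½*⅗ = -3/10 ≈ -0.30000)
(-1*(-4)*8)*u = (-1*(-4)*8)*(-3/10) = (4*8)*(-3/10) = 32*(-3/10) = -48/5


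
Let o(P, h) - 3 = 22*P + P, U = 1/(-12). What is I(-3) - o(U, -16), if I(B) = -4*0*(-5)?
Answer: -13/12 ≈ -1.0833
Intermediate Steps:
U = -1/12 ≈ -0.083333
o(P, h) = 3 + 23*P (o(P, h) = 3 + (22*P + P) = 3 + 23*P)
I(B) = 0 (I(B) = 0*(-5) = 0)
I(-3) - o(U, -16) = 0 - (3 + 23*(-1/12)) = 0 - (3 - 23/12) = 0 - 1*13/12 = 0 - 13/12 = -13/12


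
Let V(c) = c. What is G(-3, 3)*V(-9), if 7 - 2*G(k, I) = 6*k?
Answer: -225/2 ≈ -112.50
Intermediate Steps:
G(k, I) = 7/2 - 3*k
G(-3, 3)*V(-9) = (7/2 - 3*(-3))*(-9) = (7/2 + 9)*(-9) = (25/2)*(-9) = -225/2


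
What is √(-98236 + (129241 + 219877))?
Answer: √250882 ≈ 500.88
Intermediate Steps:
√(-98236 + (129241 + 219877)) = √(-98236 + 349118) = √250882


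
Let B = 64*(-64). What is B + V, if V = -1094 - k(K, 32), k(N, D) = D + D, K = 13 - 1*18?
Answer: -5254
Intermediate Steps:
K = -5 (K = 13 - 18 = -5)
k(N, D) = 2*D
B = -4096
V = -1158 (V = -1094 - 2*32 = -1094 - 1*64 = -1094 - 64 = -1158)
B + V = -4096 - 1158 = -5254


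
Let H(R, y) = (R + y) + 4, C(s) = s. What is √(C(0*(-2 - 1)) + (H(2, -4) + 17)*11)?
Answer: √209 ≈ 14.457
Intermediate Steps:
H(R, y) = 4 + R + y
√(C(0*(-2 - 1)) + (H(2, -4) + 17)*11) = √(0*(-2 - 1) + ((4 + 2 - 4) + 17)*11) = √(0*(-3) + (2 + 17)*11) = √(0 + 19*11) = √(0 + 209) = √209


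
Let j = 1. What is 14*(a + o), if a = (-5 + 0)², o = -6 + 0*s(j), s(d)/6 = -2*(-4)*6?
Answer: 266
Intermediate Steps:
s(d) = 288 (s(d) = 6*(-2*(-4)*6) = 6*(8*6) = 6*48 = 288)
o = -6 (o = -6 + 0*288 = -6 + 0 = -6)
a = 25 (a = (-5)² = 25)
14*(a + o) = 14*(25 - 6) = 14*19 = 266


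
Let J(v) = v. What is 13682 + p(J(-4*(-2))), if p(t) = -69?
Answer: 13613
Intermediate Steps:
13682 + p(J(-4*(-2))) = 13682 - 69 = 13613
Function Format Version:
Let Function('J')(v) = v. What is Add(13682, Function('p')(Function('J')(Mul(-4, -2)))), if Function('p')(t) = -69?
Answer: 13613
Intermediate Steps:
Add(13682, Function('p')(Function('J')(Mul(-4, -2)))) = Add(13682, -69) = 13613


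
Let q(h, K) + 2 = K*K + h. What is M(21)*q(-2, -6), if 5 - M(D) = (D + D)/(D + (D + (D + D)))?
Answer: 144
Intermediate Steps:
M(D) = 9/2 (M(D) = 5 - (D + D)/(D + (D + (D + D))) = 5 - 2*D/(D + (D + 2*D)) = 5 - 2*D/(D + 3*D) = 5 - 2*D/(4*D) = 5 - 2*D*1/(4*D) = 5 - 1*½ = 5 - ½ = 9/2)
q(h, K) = -2 + h + K² (q(h, K) = -2 + (K*K + h) = -2 + (K² + h) = -2 + (h + K²) = -2 + h + K²)
M(21)*q(-2, -6) = 9*(-2 - 2 + (-6)²)/2 = 9*(-2 - 2 + 36)/2 = (9/2)*32 = 144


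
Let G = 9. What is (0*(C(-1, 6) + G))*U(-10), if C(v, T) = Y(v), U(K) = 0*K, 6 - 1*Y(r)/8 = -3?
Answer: 0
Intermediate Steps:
Y(r) = 72 (Y(r) = 48 - 8*(-3) = 48 + 24 = 72)
U(K) = 0
C(v, T) = 72
(0*(C(-1, 6) + G))*U(-10) = (0*(72 + 9))*0 = (0*81)*0 = 0*0 = 0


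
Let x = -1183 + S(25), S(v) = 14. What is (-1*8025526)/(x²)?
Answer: -8025526/1366561 ≈ -5.8728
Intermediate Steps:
x = -1169 (x = -1183 + 14 = -1169)
(-1*8025526)/(x²) = (-1*8025526)/((-1169)²) = -8025526/1366561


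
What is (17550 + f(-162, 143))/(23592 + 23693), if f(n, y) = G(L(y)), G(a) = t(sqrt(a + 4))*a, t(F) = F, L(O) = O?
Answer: 3510/9457 + 143*sqrt(3)/6755 ≈ 0.40782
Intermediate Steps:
G(a) = a*sqrt(4 + a) (G(a) = sqrt(a + 4)*a = sqrt(4 + a)*a = a*sqrt(4 + a))
f(n, y) = y*sqrt(4 + y)
(17550 + f(-162, 143))/(23592 + 23693) = (17550 + 143*sqrt(4 + 143))/(23592 + 23693) = (17550 + 143*sqrt(147))/47285 = (17550 + 143*(7*sqrt(3)))*(1/47285) = (17550 + 1001*sqrt(3))*(1/47285) = 3510/9457 + 143*sqrt(3)/6755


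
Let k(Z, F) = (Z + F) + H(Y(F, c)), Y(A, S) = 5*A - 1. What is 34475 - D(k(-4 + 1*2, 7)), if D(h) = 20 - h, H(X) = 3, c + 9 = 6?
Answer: 34463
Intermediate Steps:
c = -3 (c = -9 + 6 = -3)
Y(A, S) = -1 + 5*A
k(Z, F) = 3 + F + Z (k(Z, F) = (Z + F) + 3 = (F + Z) + 3 = 3 + F + Z)
34475 - D(k(-4 + 1*2, 7)) = 34475 - (20 - (3 + 7 + (-4 + 1*2))) = 34475 - (20 - (3 + 7 + (-4 + 2))) = 34475 - (20 - (3 + 7 - 2)) = 34475 - (20 - 1*8) = 34475 - (20 - 8) = 34475 - 1*12 = 34475 - 12 = 34463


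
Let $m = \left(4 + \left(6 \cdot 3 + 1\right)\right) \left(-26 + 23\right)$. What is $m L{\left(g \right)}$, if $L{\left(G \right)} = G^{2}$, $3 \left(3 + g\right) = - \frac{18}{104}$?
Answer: $- \frac{1744389}{2704} \approx -645.11$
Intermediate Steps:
$g = - \frac{159}{52}$ ($g = -3 + \frac{\left(-18\right) \frac{1}{104}}{3} = -3 + \frac{1}{3} \left(- \frac{9}{52}\right) = -3 - \frac{3}{52} = - \frac{159}{52} \approx -3.0577$)
$m = -69$ ($m = \left(4 + \left(18 + 1\right)\right) \left(-3\right) = \left(4 + 19\right) \left(-3\right) = 23 \left(-3\right) = -69$)
$m L{\left(g \right)} = - 69 \left(- \frac{159}{52}\right)^{2} = \left(-69\right) \frac{25281}{2704} = - \frac{1744389}{2704}$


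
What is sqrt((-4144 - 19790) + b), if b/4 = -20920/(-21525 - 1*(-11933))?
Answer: I*sqrt(34395000794)/1199 ≈ 154.68*I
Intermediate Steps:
b = 10460/1199 (b = 4*(-20920/(-21525 - 1*(-11933))) = 4*(-20920/(-21525 + 11933)) = 4*(-20920/(-9592)) = 4*(-20920*(-1/9592)) = 4*(2615/1199) = 10460/1199 ≈ 8.7239)
sqrt((-4144 - 19790) + b) = sqrt((-4144 - 19790) + 10460/1199) = sqrt(-23934 + 10460/1199) = sqrt(-28686406/1199) = I*sqrt(34395000794)/1199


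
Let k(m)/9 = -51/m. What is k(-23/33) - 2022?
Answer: -31359/23 ≈ -1363.4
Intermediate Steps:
k(m) = -459/m (k(m) = 9*(-51/m) = -459/m)
k(-23/33) - 2022 = -459/((-23/33)) - 2022 = -459/((-23*1/33)) - 2022 = -459/(-23/33) - 2022 = -459*(-33/23) - 2022 = 15147/23 - 2022 = -31359/23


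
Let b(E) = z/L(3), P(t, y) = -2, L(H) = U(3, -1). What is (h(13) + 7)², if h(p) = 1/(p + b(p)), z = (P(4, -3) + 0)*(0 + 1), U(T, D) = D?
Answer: 11236/225 ≈ 49.938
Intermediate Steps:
L(H) = -1
z = -2 (z = (-2 + 0)*(0 + 1) = -2*1 = -2)
b(E) = 2 (b(E) = -2/(-1) = -2*(-1) = 2)
h(p) = 1/(2 + p) (h(p) = 1/(p + 2) = 1/(2 + p))
(h(13) + 7)² = (1/(2 + 13) + 7)² = (1/15 + 7)² = (106/15)² = 11236/225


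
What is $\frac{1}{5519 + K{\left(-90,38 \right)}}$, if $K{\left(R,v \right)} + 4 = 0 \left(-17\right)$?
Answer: $\frac{1}{5515} \approx 0.00018132$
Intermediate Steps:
$K{\left(R,v \right)} = -4$ ($K{\left(R,v \right)} = -4 + 0 \left(-17\right) = -4 + 0 = -4$)
$\frac{1}{5519 + K{\left(-90,38 \right)}} = \frac{1}{5519 - 4} = \frac{1}{5515}$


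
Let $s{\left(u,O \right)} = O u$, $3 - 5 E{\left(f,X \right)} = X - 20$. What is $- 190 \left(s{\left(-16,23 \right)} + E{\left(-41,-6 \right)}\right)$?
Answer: $68818$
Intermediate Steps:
$E{\left(f,X \right)} = \frac{23}{5} - \frac{X}{5}$ ($E{\left(f,X \right)} = \frac{3}{5} - \frac{X - 20}{5} = \frac{3}{5} - \frac{-20 + X}{5} = \frac{3}{5} - \left(-4 + \frac{X}{5}\right) = \frac{23}{5} - \frac{X}{5}$)
$- 190 \left(s{\left(-16,23 \right)} + E{\left(-41,-6 \right)}\right) = - 190 \left(23 \left(-16\right) + \left(\frac{23}{5} - - \frac{6}{5}\right)\right) = - 190 \left(-368 + \left(\frac{23}{5} + \frac{6}{5}\right)\right) = - 190 \left(-368 + \frac{29}{5}\right) = \left(-190\right) \left(- \frac{1811}{5}\right) = 68818$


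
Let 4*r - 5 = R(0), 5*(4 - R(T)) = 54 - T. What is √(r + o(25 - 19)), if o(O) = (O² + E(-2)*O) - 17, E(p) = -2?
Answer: √655/10 ≈ 2.5593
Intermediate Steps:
o(O) = -17 + O² - 2*O (o(O) = (O² - 2*O) - 17 = -17 + O² - 2*O)
R(T) = -34/5 + T/5 (R(T) = 4 - (54 - T)/5 = 4 + (-54/5 + T/5) = -34/5 + T/5)
r = -9/20 (r = 5/4 + (-34/5 + (⅕)*0)/4 = 5/4 + (-34/5 + 0)/4 = 5/4 + (¼)*(-34/5) = 5/4 - 17/10 = -9/20 ≈ -0.45000)
√(r + o(25 - 19)) = √(-9/20 + (-17 + (25 - 19)² - 2*(25 - 19))) = √(-9/20 + (-17 + 6² - 2*6)) = √(-9/20 + (-17 + 36 - 12)) = √(-9/20 + 7) = √(131/20) = √655/10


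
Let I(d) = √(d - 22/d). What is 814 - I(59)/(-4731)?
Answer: 814 + √204081/279129 ≈ 814.00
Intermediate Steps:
814 - I(59)/(-4731) = 814 - √(59 - 22/59)/(-4731) = 814 - √(59 - 22*1/59)*(-1)/4731 = 814 - √(59 - 22/59)*(-1)/4731 = 814 - √(3459/59)*(-1)/4731 = 814 - √204081/59*(-1)/4731 = 814 - (-1)*√204081/279129 = 814 + √204081/279129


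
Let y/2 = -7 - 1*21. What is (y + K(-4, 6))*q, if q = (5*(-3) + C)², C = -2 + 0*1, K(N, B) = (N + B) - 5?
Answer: -17051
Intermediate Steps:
K(N, B) = -5 + B + N (K(N, B) = (B + N) - 5 = -5 + B + N)
C = -2 (C = -2 + 0 = -2)
y = -56 (y = 2*(-7 - 1*21) = 2*(-7 - 21) = 2*(-28) = -56)
q = 289 (q = (5*(-3) - 2)² = (-15 - 2)² = (-17)² = 289)
(y + K(-4, 6))*q = (-56 + (-5 + 6 - 4))*289 = (-56 - 3)*289 = -59*289 = -17051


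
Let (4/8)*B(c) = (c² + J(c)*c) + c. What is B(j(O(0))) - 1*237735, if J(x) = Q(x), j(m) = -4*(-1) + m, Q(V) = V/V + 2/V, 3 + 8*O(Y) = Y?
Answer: -7606087/32 ≈ -2.3769e+5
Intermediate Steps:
O(Y) = -3/8 + Y/8
Q(V) = 1 + 2/V
j(m) = 4 + m
J(x) = (2 + x)/x
B(c) = 4 + 2*c² + 4*c (B(c) = 2*((c² + ((2 + c)/c)*c) + c) = 2*((c² + (2 + c)) + c) = 2*((2 + c + c²) + c) = 2*(2 + c² + 2*c) = 4 + 2*c² + 4*c)
B(j(O(0))) - 1*237735 = (4 + 2*(4 + (-3/8 + (⅛)*0)) + 2*(4 + (-3/8 + (⅛)*0))*(1 + (4 + (-3/8 + (⅛)*0)))) - 1*237735 = (4 + 2*(4 + (-3/8 + 0)) + 2*(4 + (-3/8 + 0))*(1 + (4 + (-3/8 + 0)))) - 237735 = (4 + 2*(4 - 3/8) + 2*(4 - 3/8)*(1 + (4 - 3/8))) - 237735 = (4 + 2*(29/8) + 2*(29/8)*(1 + 29/8)) - 237735 = (4 + 29/4 + 2*(29/8)*(37/8)) - 237735 = (4 + 29/4 + 1073/32) - 237735 = 1433/32 - 237735 = -7606087/32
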